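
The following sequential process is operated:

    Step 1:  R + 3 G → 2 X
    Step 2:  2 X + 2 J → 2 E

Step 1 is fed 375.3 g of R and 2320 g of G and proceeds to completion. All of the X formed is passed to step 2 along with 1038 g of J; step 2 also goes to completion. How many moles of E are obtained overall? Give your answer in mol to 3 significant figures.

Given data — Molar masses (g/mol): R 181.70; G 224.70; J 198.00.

4.13 mol

Step 1:
n(R) = 375.3 / 181.70 = 2.065 mol
n(G) = 2320 / 224.70 = 10.32 mol
n/ν → R: 2.065, G: 3.440; R is limiting.
n(X) produced = (2/1) × 2.065 = 4.130 mol
Step 2:
n(X) available = 4.130 mol
n(J) = 1038 / 198.00 = 5.242 mol
n/ν → X: 2.065, J: 2.621; X is limiting.
n(E) = (2/2) × 4.130 = 4.130 mol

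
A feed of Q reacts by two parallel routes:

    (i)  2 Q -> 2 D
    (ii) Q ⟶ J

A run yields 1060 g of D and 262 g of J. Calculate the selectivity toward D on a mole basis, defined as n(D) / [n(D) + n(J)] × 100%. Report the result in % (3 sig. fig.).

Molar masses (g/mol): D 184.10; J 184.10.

n(D) = 1060 / 184.10 = 5.758 mol
n(J) = 262 / 184.10 = 1.423 mol
selectivity = 5.758/(5.758+1.423) × 100 = 80.18 %

80.2 %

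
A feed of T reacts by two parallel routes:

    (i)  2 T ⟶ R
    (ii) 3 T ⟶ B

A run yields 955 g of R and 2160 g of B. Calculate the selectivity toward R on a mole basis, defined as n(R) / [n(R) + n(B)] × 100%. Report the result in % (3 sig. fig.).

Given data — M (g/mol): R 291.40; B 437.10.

39.9 %

n(R) = 955 / 291.40 = 3.277 mol
n(B) = 2160 / 437.10 = 4.942 mol
selectivity = 3.277/(3.277+4.942) × 100 = 39.87 %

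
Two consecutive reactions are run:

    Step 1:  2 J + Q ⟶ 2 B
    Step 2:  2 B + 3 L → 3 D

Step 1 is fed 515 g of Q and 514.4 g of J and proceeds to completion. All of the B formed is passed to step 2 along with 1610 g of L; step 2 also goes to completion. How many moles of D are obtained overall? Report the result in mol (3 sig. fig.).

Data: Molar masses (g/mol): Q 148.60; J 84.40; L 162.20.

Step 1:
n(Q) = 515.0 / 148.60 = 3.466 mol
n(J) = 514.4 / 84.40 = 6.095 mol
n/ν for Q = 3.466/1 = 3.466
n/ν for J = 6.095/2 = 3.048
Smallest n/ν is J → limiting reagent.
n(B) produced = (2/2) × 6.095 = 6.095 mol
Step 2:
n(B) available = 6.095 mol
n(L) = 1610 / 162.20 = 9.926 mol
n/ν for B = 6.095/2 = 3.048
n/ν for L = 9.926/3 = 3.309
Smallest n/ν is B → limiting reagent.
n(D) = (3/2) × 6.095 = 9.143 mol

9.14 mol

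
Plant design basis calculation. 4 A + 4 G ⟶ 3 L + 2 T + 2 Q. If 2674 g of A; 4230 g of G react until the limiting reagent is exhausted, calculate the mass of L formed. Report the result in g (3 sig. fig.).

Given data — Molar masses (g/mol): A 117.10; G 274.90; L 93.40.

n(A) = 2674 / 117.10 = 22.84 mol
n(G) = 4230 / 274.90 = 15.39 mol
n/ν → A: 5.710, G: 3.848; G is limiting.
n(L) = (3/4) × 15.39 = 11.54 mol
mass = 11.54 × 93.40 = 1078 g

1080 g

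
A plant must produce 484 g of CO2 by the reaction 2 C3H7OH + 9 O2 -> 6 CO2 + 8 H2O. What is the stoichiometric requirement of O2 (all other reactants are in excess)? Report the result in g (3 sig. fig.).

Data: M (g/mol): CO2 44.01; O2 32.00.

n(CO2) = 484 / 44.01 = 11.00 mol
n(O2) = (9/6) × 11.00 = 16.50 mol
mass = 16.50 × 32.00 = 528.0 g

528 g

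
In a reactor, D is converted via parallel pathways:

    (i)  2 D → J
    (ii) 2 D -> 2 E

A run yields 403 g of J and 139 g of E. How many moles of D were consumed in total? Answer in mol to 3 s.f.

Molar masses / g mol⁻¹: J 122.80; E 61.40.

n(J) = 403 / 122.80 = 3.282 mol
n(E) = 139 / 61.40 = 2.264 mol
n(D) via (i) = (2/1)×3.282 = 6.564 mol
n(D) via (ii) = (2/2)×2.264 = 2.264 mol
total n(D) = 6.564 + 2.264 = 8.828 mol

8.83 mol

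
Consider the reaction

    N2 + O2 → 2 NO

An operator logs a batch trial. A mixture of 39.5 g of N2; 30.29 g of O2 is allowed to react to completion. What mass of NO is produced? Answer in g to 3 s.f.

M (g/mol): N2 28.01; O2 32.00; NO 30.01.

56.8 g

n(N2) = 39.50 / 28.01 = 1.410 mol
n(O2) = 30.29 / 32.00 = 0.9466 mol
n/ν for N2 = 1.410/1 = 1.410
n/ν for O2 = 0.9466/1 = 0.9466
Smallest n/ν is O2 → limiting reagent.
n(NO) = (2/1) × 0.9466 = 1.893 mol
mass = 1.893 × 30.01 = 56.81 g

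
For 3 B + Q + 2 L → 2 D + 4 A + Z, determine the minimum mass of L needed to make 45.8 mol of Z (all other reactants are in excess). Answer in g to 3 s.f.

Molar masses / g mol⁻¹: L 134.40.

n(Z) = 45.80 mol
n(L) = (2/1) × 45.80 = 91.60 mol
mass = 91.60 × 134.40 = 12310 g

12300 g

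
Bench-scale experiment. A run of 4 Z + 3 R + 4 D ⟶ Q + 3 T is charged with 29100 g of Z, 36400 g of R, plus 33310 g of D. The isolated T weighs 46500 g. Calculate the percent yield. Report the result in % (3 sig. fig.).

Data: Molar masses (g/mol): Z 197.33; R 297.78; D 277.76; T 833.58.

n(Z) = 29100 / 197.33 = 147.5 mol
n(R) = 36400 / 297.78 = 122.2 mol
n(D) = 33310 / 277.76 = 119.9 mol
n/ν for Z = 147.5/4 = 36.88
n/ν for R = 122.2/3 = 40.73
n/ν for D = 119.9/4 = 29.98
Smallest n/ν is D → limiting reagent.
theoretical n(T) = (3/4) × 119.9 = 89.93 mol → 74960 g
% yield = 46500 / 74960 × 100 = 62.03 %

62.0 %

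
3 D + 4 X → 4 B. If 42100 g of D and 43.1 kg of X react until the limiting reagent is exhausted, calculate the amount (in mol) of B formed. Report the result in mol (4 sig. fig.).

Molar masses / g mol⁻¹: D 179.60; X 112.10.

312.5 mol

n(D) = 42100 / 179.60 = 234.4 mol
n(X) = 43.10×1000 / 112.10 = 384.5 mol
n/ν for D = 234.4/3 = 78.13
n/ν for X = 384.5/4 = 96.13
Smallest n/ν is D → limiting reagent.
n(B) = (4/3) × 234.4 = 312.5 mol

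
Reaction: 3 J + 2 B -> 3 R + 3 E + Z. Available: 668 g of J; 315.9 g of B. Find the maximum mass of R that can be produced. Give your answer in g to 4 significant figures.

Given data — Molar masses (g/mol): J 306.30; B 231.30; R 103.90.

212.9 g

n(J) = 668.0 / 306.30 = 2.181 mol
n(B) = 315.9 / 231.30 = 1.366 mol
n/ν for J = 2.181/3 = 0.7270
n/ν for B = 1.366/2 = 0.6830
Smallest n/ν is B → limiting reagent.
n(R) = (3/2) × 1.366 = 2.049 mol
mass = 2.049 × 103.90 = 212.9 g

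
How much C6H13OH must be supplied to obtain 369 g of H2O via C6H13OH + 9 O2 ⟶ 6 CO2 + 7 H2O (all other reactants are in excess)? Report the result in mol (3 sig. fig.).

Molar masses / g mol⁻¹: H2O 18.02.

n(H2O) = 369 / 18.02 = 20.48 mol
n(C6H13OH) = (1/7) × 20.48 = 2.926 mol

2.93 mol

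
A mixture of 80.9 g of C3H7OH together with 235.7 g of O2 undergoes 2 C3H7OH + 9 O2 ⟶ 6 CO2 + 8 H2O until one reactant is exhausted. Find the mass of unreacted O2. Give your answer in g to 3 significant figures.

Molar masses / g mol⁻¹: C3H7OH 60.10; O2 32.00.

41.9 g

n(C3H7OH) = 80.90 / 60.10 = 1.346 mol
n(O2) = 235.7 / 32.00 = 7.366 mol
n/ν for C3H7OH = 1.346/2 = 0.6730
n/ν for O2 = 7.366/9 = 0.8184
Smallest n/ν is C3H7OH → limiting reagent.
O2 consumed = (9/2) × 1.346 = 6.057 mol
O2 remaining = 7.366 − 6.057 = 1.309 mol
mass = 1.309 × 32.00 = 41.89 g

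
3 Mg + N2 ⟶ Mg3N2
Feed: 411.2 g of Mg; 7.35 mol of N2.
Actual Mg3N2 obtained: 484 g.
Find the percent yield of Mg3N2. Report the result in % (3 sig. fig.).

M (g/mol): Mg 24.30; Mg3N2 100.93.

n(Mg) = 411.2 / 24.30 = 16.92 mol
n(N2) = 7.350 mol
n/ν for Mg = 16.92/3 = 5.640
n/ν for N2 = 7.350/1 = 7.350
Smallest n/ν is Mg → limiting reagent.
theoretical n(Mg3N2) = (1/3) × 16.92 = 5.640 mol → 569.2 g
% yield = 484 / 569.2 × 100 = 85.03 %

85.0 %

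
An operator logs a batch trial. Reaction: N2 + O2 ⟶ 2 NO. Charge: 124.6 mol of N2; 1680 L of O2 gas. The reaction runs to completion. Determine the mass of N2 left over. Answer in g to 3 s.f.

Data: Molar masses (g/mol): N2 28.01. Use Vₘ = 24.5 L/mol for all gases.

n(N2) = 124.6 mol
n(O2) = 1680 / 24.5 = 68.57 mol
n/ν → N2: 124.6, O2: 68.57; O2 is limiting.
N2 consumed = (1/1) × 68.57 = 68.57 mol
N2 remaining = 124.6 − 68.57 = 56.03 mol
mass = 56.03 × 28.01 = 1569 g

1570 g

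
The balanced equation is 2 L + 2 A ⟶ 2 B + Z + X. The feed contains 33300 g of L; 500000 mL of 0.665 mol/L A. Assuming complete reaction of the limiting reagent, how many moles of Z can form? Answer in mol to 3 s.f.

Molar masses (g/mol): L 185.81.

n(L) = 33300 / 185.81 = 179.2 mol
n(A) = 0.665 × 500000/1000 = 332.5 mol
n/ν → L: 89.60, A: 166.3; L is limiting.
n(Z) = (1/2) × 179.2 = 89.60 mol

89.6 mol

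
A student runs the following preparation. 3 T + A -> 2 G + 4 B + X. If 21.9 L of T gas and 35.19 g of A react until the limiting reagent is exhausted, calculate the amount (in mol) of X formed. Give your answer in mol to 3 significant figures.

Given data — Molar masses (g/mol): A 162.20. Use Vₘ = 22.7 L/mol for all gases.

0.217 mol

n(T) = 21.90 / 22.7 = 0.9648 mol
n(A) = 35.19 / 162.20 = 0.2170 mol
n/ν for T = 0.9648/3 = 0.3216
n/ν for A = 0.2170/1 = 0.2170
Smallest n/ν is A → limiting reagent.
n(X) = (1/1) × 0.2170 = 0.2170 mol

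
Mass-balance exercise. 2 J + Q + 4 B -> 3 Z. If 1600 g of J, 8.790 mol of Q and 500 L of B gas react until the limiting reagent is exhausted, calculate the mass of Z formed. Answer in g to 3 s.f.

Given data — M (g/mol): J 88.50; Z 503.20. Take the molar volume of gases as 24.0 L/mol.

n(J) = 1600 / 88.50 = 18.08 mol
n(Q) = 8.790 mol
n(B) = 500.0 / 24.0 = 20.83 mol
n/ν → J: 9.040, Q: 8.790, B: 5.208; B is limiting.
n(Z) = (3/4) × 20.83 = 15.62 mol
mass = 15.62 × 503.20 = 7860 g

7860 g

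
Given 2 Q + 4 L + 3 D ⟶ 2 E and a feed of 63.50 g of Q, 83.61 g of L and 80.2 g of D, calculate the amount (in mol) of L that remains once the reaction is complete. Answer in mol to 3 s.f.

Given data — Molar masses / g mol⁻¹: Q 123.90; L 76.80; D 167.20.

n(Q) = 63.50 / 123.90 = 0.5125 mol
n(L) = 83.61 / 76.80 = 1.089 mol
n(D) = 80.20 / 167.20 = 0.4797 mol
n/ν → Q: 0.2563, L: 0.2723, D: 0.1599; D is limiting.
L consumed = (4/3) × 0.4797 = 0.6396 mol
L remaining = 1.089 − 0.6396 = 0.4494 mol

0.449 mol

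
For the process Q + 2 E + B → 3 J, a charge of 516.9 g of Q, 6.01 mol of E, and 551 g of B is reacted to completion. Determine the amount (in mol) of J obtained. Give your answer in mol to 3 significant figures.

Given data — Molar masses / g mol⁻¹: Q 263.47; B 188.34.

n(Q) = 516.9 / 263.47 = 1.962 mol
n(E) = 6.010 mol
n(B) = 551.0 / 188.34 = 2.926 mol
n/ν → Q: 1.962, E: 3.005, B: 2.926; Q is limiting.
n(J) = (3/1) × 1.962 = 5.886 mol

5.89 mol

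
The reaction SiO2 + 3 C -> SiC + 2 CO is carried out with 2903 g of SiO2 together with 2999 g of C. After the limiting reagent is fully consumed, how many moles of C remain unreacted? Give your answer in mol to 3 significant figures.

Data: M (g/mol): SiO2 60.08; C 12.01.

105 mol

n(SiO2) = 2903 / 60.08 = 48.32 mol
n(C) = 2999 / 12.01 = 249.7 mol
n/ν for SiO2 = 48.32/1 = 48.32
n/ν for C = 249.7/3 = 83.23
Smallest n/ν is SiO2 → limiting reagent.
C consumed = (3/1) × 48.32 = 145.0 mol
C remaining = 249.7 − 145.0 = 104.7 mol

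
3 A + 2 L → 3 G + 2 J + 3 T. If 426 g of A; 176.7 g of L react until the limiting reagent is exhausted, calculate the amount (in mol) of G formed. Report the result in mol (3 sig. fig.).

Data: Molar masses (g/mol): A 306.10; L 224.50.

n(A) = 426.0 / 306.10 = 1.392 mol
n(L) = 176.7 / 224.50 = 0.7871 mol
n/ν for A = 1.392/3 = 0.4640
n/ν for L = 0.7871/2 = 0.3936
Smallest n/ν is L → limiting reagent.
n(G) = (3/2) × 0.7871 = 1.181 mol

1.18 mol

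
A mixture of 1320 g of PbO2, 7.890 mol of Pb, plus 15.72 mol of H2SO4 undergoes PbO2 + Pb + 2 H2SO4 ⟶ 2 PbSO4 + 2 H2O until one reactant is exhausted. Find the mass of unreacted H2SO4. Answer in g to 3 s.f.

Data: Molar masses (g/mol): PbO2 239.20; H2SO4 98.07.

459 g

n(PbO2) = 1320 / 239.20 = 5.518 mol
n(Pb) = 7.890 mol
n(H2SO4) = 15.72 mol
n/ν for PbO2 = 5.518/1 = 5.518
n/ν for Pb = 7.890/1 = 7.890
n/ν for H2SO4 = 15.72/2 = 7.860
Smallest n/ν is PbO2 → limiting reagent.
H2SO4 consumed = (2/1) × 5.518 = 11.04 mol
H2SO4 remaining = 15.72 − 11.04 = 4.680 mol
mass = 4.680 × 98.07 = 459.0 g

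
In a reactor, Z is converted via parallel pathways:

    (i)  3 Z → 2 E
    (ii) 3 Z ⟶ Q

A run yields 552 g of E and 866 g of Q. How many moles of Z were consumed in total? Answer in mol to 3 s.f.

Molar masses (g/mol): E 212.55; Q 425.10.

10.0 mol

n(E) = 552 / 212.55 = 2.597 mol
n(Q) = 866 / 425.10 = 2.037 mol
n(Z) via (i) = (3/2)×2.597 = 3.896 mol
n(Z) via (ii) = (3/1)×2.037 = 6.111 mol
total n(Z) = 3.896 + 6.111 = 10.01 mol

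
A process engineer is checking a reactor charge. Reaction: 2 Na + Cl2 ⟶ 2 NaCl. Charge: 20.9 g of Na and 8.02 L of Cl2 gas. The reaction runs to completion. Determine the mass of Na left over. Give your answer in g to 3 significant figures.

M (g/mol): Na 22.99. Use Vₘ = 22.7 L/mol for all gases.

n(Na) = 20.90 / 22.99 = 0.9091 mol
n(Cl2) = 8.020 / 22.7 = 0.3533 mol
n/ν for Na = 0.9091/2 = 0.4546
n/ν for Cl2 = 0.3533/1 = 0.3533
Smallest n/ν is Cl2 → limiting reagent.
Na consumed = (2/1) × 0.3533 = 0.7066 mol
Na remaining = 0.9091 − 0.7066 = 0.2025 mol
mass = 0.2025 × 22.99 = 4.655 g

4.66 g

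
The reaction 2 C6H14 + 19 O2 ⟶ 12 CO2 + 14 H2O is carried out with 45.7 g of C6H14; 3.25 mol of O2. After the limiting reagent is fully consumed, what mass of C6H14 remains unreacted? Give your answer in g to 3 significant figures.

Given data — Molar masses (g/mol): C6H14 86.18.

n(C6H14) = 45.70 / 86.18 = 0.5303 mol
n(O2) = 3.250 mol
n/ν → C6H14: 0.2652, O2: 0.1711; O2 is limiting.
C6H14 consumed = (2/19) × 3.250 = 0.3421 mol
C6H14 remaining = 0.5303 − 0.3421 = 0.1882 mol
mass = 0.1882 × 86.18 = 16.22 g

16.2 g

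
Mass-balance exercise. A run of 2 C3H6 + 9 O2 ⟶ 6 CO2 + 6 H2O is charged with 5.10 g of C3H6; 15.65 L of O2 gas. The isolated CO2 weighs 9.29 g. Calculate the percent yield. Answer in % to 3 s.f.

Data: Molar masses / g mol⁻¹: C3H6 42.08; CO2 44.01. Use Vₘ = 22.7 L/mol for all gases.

58.1 %

n(C3H6) = 5.100 / 42.08 = 0.1212 mol
n(O2) = 15.65 / 22.7 = 0.6894 mol
n/ν for C3H6 = 0.1212/2 = 0.06060
n/ν for O2 = 0.6894/9 = 0.07660
Smallest n/ν is C3H6 → limiting reagent.
theoretical n(CO2) = (6/2) × 0.1212 = 0.3636 mol → 16.00 g
% yield = 9.29 / 16.00 × 100 = 58.06 %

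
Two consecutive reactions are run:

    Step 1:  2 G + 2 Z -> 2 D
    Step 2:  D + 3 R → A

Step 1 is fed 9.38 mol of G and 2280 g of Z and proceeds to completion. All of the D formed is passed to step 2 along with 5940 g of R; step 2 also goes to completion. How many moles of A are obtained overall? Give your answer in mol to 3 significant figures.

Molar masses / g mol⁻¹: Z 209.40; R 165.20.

Step 1:
n(G) = 9.380 mol
n(Z) = 2280 / 209.40 = 10.89 mol
n/ν → G: 4.690, Z: 5.445; G is limiting.
n(D) produced = (2/2) × 9.380 = 9.380 mol
Step 2:
n(D) available = 9.380 mol
n(R) = 5940 / 165.20 = 35.96 mol
n/ν → D: 9.380, R: 11.99; D is limiting.
n(A) = (1/1) × 9.380 = 9.380 mol

9.38 mol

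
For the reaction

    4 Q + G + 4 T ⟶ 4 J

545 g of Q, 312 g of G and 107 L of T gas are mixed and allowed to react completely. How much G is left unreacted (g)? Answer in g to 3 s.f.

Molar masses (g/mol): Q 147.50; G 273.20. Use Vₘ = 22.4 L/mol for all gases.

n(Q) = 545.0 / 147.50 = 3.695 mol
n(G) = 312.0 / 273.20 = 1.142 mol
n(T) = 107.0 / 22.4 = 4.777 mol
n/ν for Q = 3.695/4 = 0.9238
n/ν for G = 1.142/1 = 1.142
n/ν for T = 4.777/4 = 1.194
Smallest n/ν is Q → limiting reagent.
G consumed = (1/4) × 3.695 = 0.9238 mol
G remaining = 1.142 − 0.9238 = 0.2182 mol
mass = 0.2182 × 273.20 = 59.61 g

59.6 g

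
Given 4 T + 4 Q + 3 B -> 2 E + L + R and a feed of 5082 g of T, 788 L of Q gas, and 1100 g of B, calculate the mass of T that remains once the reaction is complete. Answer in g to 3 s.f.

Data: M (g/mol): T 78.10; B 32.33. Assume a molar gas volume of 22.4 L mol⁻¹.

n(T) = 5082 / 78.10 = 65.07 mol
n(Q) = 788.0 / 22.4 = 35.18 mol
n(B) = 1100 / 32.33 = 34.02 mol
n/ν for T = 65.07/4 = 16.27
n/ν for Q = 35.18/4 = 8.795
n/ν for B = 34.02/3 = 11.34
Smallest n/ν is Q → limiting reagent.
T consumed = (4/4) × 35.18 = 35.18 mol
T remaining = 65.07 − 35.18 = 29.89 mol
mass = 29.89 × 78.10 = 2334 g

2330 g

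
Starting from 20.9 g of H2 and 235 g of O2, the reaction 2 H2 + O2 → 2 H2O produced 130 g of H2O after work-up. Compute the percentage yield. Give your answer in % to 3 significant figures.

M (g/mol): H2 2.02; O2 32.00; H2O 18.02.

n(H2) = 20.90 / 2.02 = 10.35 mol
n(O2) = 235.0 / 32.00 = 7.344 mol
n/ν for H2 = 10.35/2 = 5.175
n/ν for O2 = 7.344/1 = 7.344
Smallest n/ν is H2 → limiting reagent.
theoretical n(H2O) = (2/2) × 10.35 = 10.35 mol → 186.5 g
% yield = 130 / 186.5 × 100 = 69.71 %

69.7 %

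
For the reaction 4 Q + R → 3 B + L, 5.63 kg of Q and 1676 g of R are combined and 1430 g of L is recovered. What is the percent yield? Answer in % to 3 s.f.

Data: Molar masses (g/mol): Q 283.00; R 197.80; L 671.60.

n(Q) = 5.630×1000 / 283.00 = 19.89 mol
n(R) = 1676 / 197.80 = 8.473 mol
n/ν for Q = 19.89/4 = 4.973
n/ν for R = 8.473/1 = 8.473
Smallest n/ν is Q → limiting reagent.
theoretical n(L) = (1/4) × 19.89 = 4.973 mol → 3340 g
% yield = 1430 / 3340 × 100 = 42.81 %

42.8 %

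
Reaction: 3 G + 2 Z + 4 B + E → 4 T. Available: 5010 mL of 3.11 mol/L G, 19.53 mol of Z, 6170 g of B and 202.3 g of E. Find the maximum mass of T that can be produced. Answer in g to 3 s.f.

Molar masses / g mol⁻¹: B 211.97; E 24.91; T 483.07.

10000 g

n(G) = 3.11 × 5010/1000 = 15.58 mol
n(Z) = 19.53 mol
n(B) = 6170 / 211.97 = 29.11 mol
n(E) = 202.3 / 24.91 = 8.121 mol
n/ν → G: 5.193, Z: 9.765, B: 7.278, E: 8.121; G is limiting.
n(T) = (4/3) × 15.58 = 20.77 mol
mass = 20.77 × 483.07 = 10030 g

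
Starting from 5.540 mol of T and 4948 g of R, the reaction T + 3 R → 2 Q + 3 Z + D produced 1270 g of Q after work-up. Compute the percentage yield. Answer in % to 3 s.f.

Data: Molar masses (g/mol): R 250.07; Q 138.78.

n(T) = 5.540 mol
n(R) = 4948 / 250.07 = 19.79 mol
n/ν for T = 5.540/1 = 5.540
n/ν for R = 19.79/3 = 6.597
Smallest n/ν is T → limiting reagent.
theoretical n(Q) = (2/1) × 5.540 = 11.08 mol → 1538 g
% yield = 1270 / 1538 × 100 = 82.57 %

82.6 %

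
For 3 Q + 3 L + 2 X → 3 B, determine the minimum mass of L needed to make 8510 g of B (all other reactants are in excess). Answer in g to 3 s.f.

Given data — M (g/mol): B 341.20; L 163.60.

n(B) = 8510 / 341.20 = 24.94 mol
n(L) = (3/3) × 24.94 = 24.94 mol
mass = 24.94 × 163.60 = 4080 g

4080 g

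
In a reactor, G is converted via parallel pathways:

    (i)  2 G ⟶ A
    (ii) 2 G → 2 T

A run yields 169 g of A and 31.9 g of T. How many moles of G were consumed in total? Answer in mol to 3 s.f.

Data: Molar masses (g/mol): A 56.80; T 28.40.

n(A) = 169 / 56.80 = 2.975 mol
n(T) = 31.9 / 28.40 = 1.123 mol
n(G) via (i) = (2/1)×2.975 = 5.950 mol
n(G) via (ii) = (2/2)×1.123 = 1.123 mol
total n(G) = 5.950 + 1.123 = 7.073 mol

7.07 mol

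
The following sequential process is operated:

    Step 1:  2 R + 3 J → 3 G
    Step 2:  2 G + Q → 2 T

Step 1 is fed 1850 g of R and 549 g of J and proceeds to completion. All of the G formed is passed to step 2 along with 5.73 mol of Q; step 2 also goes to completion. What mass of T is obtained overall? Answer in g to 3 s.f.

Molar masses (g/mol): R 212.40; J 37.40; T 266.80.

Step 1:
n(R) = 1850 / 212.40 = 8.710 mol
n(J) = 549.0 / 37.40 = 14.68 mol
n/ν → R: 4.355, J: 4.893; R is limiting.
n(G) produced = (3/2) × 8.710 = 13.07 mol
Step 2:
n(G) available = 13.07 mol
n(Q) = 5.730 mol
n/ν → G: 6.535, Q: 5.730; Q is limiting.
n(T) = (2/1) × 5.730 = 11.46 mol
mass = 11.46 × 266.80 = 3058 g

3060 g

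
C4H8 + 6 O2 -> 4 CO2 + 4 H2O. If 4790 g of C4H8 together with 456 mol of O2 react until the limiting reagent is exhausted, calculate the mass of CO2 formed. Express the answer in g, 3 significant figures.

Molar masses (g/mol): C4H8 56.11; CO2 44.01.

n(C4H8) = 4790 / 56.11 = 85.37 mol
n(O2) = 456.0 mol
n/ν for C4H8 = 85.37/1 = 85.37
n/ν for O2 = 456.0/6 = 76.00
Smallest n/ν is O2 → limiting reagent.
n(CO2) = (4/6) × 456.0 = 304.0 mol
mass = 304.0 × 44.01 = 13380 g

13400 g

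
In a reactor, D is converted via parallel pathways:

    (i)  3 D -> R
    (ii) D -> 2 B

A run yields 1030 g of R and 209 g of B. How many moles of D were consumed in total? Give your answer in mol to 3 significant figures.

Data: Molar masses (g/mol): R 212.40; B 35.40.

n(R) = 1030 / 212.40 = 4.849 mol
n(B) = 209 / 35.40 = 5.904 mol
n(D) via (i) = (3/1)×4.849 = 14.55 mol
n(D) via (ii) = (1/2)×5.904 = 2.952 mol
total n(D) = 14.55 + 2.952 = 17.50 mol

17.5 mol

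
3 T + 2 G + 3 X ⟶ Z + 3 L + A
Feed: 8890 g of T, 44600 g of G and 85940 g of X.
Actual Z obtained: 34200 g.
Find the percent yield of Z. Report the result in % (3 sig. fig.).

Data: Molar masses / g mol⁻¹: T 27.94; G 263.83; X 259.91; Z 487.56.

83.0 %

n(T) = 8890 / 27.94 = 318.2 mol
n(G) = 44600 / 263.83 = 169.0 mol
n(X) = 85940 / 259.91 = 330.7 mol
n/ν → T: 106.1, G: 84.50, X: 110.2; G is limiting.
theoretical n(Z) = (1/2) × 169.0 = 84.50 mol → 41200 g
% yield = 34200 / 41200 × 100 = 83.01 %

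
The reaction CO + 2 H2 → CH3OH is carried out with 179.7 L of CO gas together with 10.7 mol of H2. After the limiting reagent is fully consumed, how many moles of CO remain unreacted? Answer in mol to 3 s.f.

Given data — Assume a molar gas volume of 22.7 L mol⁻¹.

n(CO) = 179.7 / 22.7 = 7.916 mol
n(H2) = 10.70 mol
n/ν for CO = 7.916/1 = 7.916
n/ν for H2 = 10.70/2 = 5.350
Smallest n/ν is H2 → limiting reagent.
CO consumed = (1/2) × 10.70 = 5.350 mol
CO remaining = 7.916 − 5.350 = 2.566 mol

2.57 mol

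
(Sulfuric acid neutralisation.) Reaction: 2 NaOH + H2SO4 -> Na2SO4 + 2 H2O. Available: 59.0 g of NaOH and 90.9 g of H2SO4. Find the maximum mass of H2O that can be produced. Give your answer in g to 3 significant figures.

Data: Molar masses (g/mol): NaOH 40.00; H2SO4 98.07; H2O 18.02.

26.6 g

n(NaOH) = 59.00 / 40.00 = 1.475 mol
n(H2SO4) = 90.90 / 98.07 = 0.9269 mol
n/ν → NaOH: 0.7375, H2SO4: 0.9269; NaOH is limiting.
n(H2O) = (2/2) × 1.475 = 1.475 mol
mass = 1.475 × 18.02 = 26.58 g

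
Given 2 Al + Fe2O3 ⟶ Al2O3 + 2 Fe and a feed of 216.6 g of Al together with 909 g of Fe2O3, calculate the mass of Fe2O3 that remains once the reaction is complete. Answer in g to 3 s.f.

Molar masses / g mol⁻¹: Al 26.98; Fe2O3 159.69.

n(Al) = 216.6 / 26.98 = 8.028 mol
n(Fe2O3) = 909.0 / 159.69 = 5.692 mol
n/ν for Al = 8.028/2 = 4.014
n/ν for Fe2O3 = 5.692/1 = 5.692
Smallest n/ν is Al → limiting reagent.
Fe2O3 consumed = (1/2) × 8.028 = 4.014 mol
Fe2O3 remaining = 5.692 − 4.014 = 1.678 mol
mass = 1.678 × 159.69 = 268.0 g

268 g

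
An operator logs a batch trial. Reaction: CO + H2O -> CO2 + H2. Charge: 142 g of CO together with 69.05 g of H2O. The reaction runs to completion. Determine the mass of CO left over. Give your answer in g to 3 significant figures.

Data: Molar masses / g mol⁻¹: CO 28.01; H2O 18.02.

34.7 g

n(CO) = 142.0 / 28.01 = 5.070 mol
n(H2O) = 69.05 / 18.02 = 3.832 mol
n/ν for CO = 5.070/1 = 5.070
n/ν for H2O = 3.832/1 = 3.832
Smallest n/ν is H2O → limiting reagent.
CO consumed = (1/1) × 3.832 = 3.832 mol
CO remaining = 5.070 − 3.832 = 1.238 mol
mass = 1.238 × 28.01 = 34.68 g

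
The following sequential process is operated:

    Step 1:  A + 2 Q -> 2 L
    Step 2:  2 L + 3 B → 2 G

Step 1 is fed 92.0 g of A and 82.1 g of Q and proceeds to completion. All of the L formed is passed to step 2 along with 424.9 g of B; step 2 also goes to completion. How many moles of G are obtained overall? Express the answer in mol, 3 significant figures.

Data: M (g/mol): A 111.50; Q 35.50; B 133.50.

Step 1:
n(A) = 92.00 / 111.50 = 0.8251 mol
n(Q) = 82.10 / 35.50 = 2.313 mol
n/ν for A = 0.8251/1 = 0.8251
n/ν for Q = 2.313/2 = 1.157
Smallest n/ν is A → limiting reagent.
n(L) produced = (2/1) × 0.8251 = 1.650 mol
Step 2:
n(L) available = 1.650 mol
n(B) = 424.9 / 133.50 = 3.183 mol
n/ν for L = 1.650/2 = 0.8250
n/ν for B = 3.183/3 = 1.061
Smallest n/ν is L → limiting reagent.
n(G) = (2/2) × 1.650 = 1.650 mol

1.65 mol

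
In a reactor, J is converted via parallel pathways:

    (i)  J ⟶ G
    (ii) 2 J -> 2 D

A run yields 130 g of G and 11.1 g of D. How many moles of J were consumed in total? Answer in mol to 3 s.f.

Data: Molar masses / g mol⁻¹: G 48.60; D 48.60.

2.90 mol

n(G) = 130 / 48.60 = 2.675 mol
n(D) = 11.1 / 48.60 = 0.2284 mol
n(J) via (i) = (1/1)×2.675 = 2.675 mol
n(J) via (ii) = (2/2)×0.2284 = 0.2284 mol
total n(J) = 2.675 + 0.2284 = 2.903 mol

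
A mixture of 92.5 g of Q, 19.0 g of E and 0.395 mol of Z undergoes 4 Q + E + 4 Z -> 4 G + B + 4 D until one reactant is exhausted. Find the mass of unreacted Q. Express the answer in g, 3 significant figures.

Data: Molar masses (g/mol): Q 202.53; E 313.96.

43.5 g

n(Q) = 92.50 / 202.53 = 0.4567 mol
n(E) = 19.00 / 313.96 = 0.06052 mol
n(Z) = 0.3950 mol
n/ν → Q: 0.1142, E: 0.06052, Z: 0.09875; E is limiting.
Q consumed = (4/1) × 0.06052 = 0.2421 mol
Q remaining = 0.4567 − 0.2421 = 0.2146 mol
mass = 0.2146 × 202.53 = 43.46 g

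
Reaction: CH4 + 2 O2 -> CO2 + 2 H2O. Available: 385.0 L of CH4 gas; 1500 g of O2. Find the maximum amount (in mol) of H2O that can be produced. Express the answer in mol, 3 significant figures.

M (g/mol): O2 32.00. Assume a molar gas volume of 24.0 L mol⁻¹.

n(CH4) = 385.0 / 24.0 = 16.04 mol
n(O2) = 1500 / 32.00 = 46.88 mol
n/ν → CH4: 16.04, O2: 23.44; CH4 is limiting.
n(H2O) = (2/1) × 16.04 = 32.08 mol

32.1 mol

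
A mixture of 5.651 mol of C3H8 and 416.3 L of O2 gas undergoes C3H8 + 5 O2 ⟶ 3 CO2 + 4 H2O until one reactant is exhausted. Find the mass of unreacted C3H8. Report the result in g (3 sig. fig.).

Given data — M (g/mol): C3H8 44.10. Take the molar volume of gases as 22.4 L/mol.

85.3 g

n(C3H8) = 5.651 mol
n(O2) = 416.3 / 22.4 = 18.58 mol
n/ν for C3H8 = 5.651/1 = 5.651
n/ν for O2 = 18.58/5 = 3.716
Smallest n/ν is O2 → limiting reagent.
C3H8 consumed = (1/5) × 18.58 = 3.716 mol
C3H8 remaining = 5.651 − 3.716 = 1.935 mol
mass = 1.935 × 44.10 = 85.33 g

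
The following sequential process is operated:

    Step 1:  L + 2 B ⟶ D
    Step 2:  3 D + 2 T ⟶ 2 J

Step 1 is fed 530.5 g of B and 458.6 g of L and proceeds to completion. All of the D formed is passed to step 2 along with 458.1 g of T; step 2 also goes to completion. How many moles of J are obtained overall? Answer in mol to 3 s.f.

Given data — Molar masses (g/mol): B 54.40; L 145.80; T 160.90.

Step 1:
n(B) = 530.5 / 54.40 = 9.752 mol
n(L) = 458.6 / 145.80 = 3.145 mol
n/ν for B = 9.752/2 = 4.876
n/ν for L = 3.145/1 = 3.145
Smallest n/ν is L → limiting reagent.
n(D) produced = (1/1) × 3.145 = 3.145 mol
Step 2:
n(D) available = 3.145 mol
n(T) = 458.1 / 160.90 = 2.847 mol
n/ν for D = 3.145/3 = 1.048
n/ν for T = 2.847/2 = 1.424
Smallest n/ν is D → limiting reagent.
n(J) = (2/3) × 3.145 = 2.097 mol

2.10 mol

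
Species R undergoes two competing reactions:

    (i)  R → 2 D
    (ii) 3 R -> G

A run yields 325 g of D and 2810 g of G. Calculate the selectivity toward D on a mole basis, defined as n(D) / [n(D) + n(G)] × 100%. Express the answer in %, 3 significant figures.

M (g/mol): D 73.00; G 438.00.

n(D) = 325 / 73.00 = 4.452 mol
n(G) = 2810 / 438.00 = 6.416 mol
selectivity = 4.452/(4.452+6.416) × 100 = 40.96 %

41.0 %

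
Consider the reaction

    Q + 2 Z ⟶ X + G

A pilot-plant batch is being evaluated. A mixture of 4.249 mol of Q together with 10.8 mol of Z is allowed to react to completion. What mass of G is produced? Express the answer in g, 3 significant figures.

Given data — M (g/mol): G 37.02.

157 g

n(Q) = 4.249 mol
n(Z) = 10.80 mol
n/ν → Q: 4.249, Z: 5.400; Q is limiting.
n(G) = (1/1) × 4.249 = 4.249 mol
mass = 4.249 × 37.02 = 157.3 g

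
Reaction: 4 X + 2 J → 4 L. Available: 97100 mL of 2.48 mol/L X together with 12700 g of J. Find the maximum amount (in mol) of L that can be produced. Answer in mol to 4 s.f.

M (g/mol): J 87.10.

n(X) = 2.48 × 97100/1000 = 240.8 mol
n(J) = 12700 / 87.10 = 145.8 mol
n/ν for X = 240.8/4 = 60.20
n/ν for J = 145.8/2 = 72.90
Smallest n/ν is X → limiting reagent.
n(L) = (4/4) × 240.8 = 240.8 mol

240.8 mol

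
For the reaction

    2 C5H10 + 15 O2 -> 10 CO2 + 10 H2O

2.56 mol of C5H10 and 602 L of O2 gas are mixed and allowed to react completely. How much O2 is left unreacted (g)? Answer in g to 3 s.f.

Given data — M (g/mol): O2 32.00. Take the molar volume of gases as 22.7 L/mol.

n(C5H10) = 2.560 mol
n(O2) = 602.0 / 22.7 = 26.52 mol
n/ν for C5H10 = 2.560/2 = 1.280
n/ν for O2 = 26.52/15 = 1.768
Smallest n/ν is C5H10 → limiting reagent.
O2 consumed = (15/2) × 2.560 = 19.20 mol
O2 remaining = 26.52 − 19.20 = 7.320 mol
mass = 7.320 × 32.00 = 234.2 g

234 g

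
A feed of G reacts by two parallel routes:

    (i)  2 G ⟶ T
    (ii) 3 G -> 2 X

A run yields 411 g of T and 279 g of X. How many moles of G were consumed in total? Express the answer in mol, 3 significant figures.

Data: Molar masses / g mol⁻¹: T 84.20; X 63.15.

16.4 mol

n(T) = 411 / 84.20 = 4.881 mol
n(X) = 279 / 63.15 = 4.418 mol
n(G) via (i) = (2/1)×4.881 = 9.762 mol
n(G) via (ii) = (3/2)×4.418 = 6.627 mol
total n(G) = 9.762 + 6.627 = 16.39 mol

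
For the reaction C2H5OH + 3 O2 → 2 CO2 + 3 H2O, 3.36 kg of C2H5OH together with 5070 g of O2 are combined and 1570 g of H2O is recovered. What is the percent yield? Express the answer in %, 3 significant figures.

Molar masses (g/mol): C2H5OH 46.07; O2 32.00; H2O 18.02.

55.0 %

n(C2H5OH) = 3.360×1000 / 46.07 = 72.93 mol
n(O2) = 5070 / 32.00 = 158.4 mol
n/ν → C2H5OH: 72.93, O2: 52.80; O2 is limiting.
theoretical n(H2O) = (3/3) × 158.4 = 158.4 mol → 2854 g
% yield = 1570 / 2854 × 100 = 55.01 %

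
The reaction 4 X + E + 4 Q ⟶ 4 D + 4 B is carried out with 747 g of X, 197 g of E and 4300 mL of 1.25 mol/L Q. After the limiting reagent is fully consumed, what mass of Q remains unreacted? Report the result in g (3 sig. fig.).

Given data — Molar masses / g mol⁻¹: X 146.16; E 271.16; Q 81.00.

200 g

n(X) = 747.0 / 146.16 = 5.111 mol
n(E) = 197.0 / 271.16 = 0.7265 mol
n(Q) = 1.25 × 4300/1000 = 5.375 mol
n/ν → X: 1.278, E: 0.7265, Q: 1.344; E is limiting.
Q consumed = (4/1) × 0.7265 = 2.906 mol
Q remaining = 5.375 − 2.906 = 2.469 mol
mass = 2.469 × 81.00 = 200.0 g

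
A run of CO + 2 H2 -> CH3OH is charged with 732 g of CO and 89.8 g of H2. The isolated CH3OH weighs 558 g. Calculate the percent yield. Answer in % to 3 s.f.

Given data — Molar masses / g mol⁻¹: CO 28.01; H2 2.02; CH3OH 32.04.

n(CO) = 732.0 / 28.01 = 26.13 mol
n(H2) = 89.80 / 2.02 = 44.46 mol
n/ν → CO: 26.13, H2: 22.23; H2 is limiting.
theoretical n(CH3OH) = (1/2) × 44.46 = 22.23 mol → 712.2 g
% yield = 558 / 712.2 × 100 = 78.35 %

78.4 %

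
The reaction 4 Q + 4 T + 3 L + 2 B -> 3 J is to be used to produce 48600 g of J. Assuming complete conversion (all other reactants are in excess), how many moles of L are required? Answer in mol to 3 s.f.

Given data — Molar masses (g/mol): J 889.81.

n(J) = 48600 / 889.81 = 54.62 mol
n(L) = (3/3) × 54.62 = 54.62 mol

54.6 mol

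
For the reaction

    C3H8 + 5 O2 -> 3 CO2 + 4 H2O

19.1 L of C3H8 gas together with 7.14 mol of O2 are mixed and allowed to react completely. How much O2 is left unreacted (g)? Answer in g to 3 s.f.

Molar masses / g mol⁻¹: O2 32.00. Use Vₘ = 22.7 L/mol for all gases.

n(C3H8) = 19.10 / 22.7 = 0.8414 mol
n(O2) = 7.140 mol
n/ν for C3H8 = 0.8414/1 = 0.8414
n/ν for O2 = 7.140/5 = 1.428
Smallest n/ν is C3H8 → limiting reagent.
O2 consumed = (5/1) × 0.8414 = 4.207 mol
O2 remaining = 7.140 − 4.207 = 2.933 mol
mass = 2.933 × 32.00 = 93.86 g

93.9 g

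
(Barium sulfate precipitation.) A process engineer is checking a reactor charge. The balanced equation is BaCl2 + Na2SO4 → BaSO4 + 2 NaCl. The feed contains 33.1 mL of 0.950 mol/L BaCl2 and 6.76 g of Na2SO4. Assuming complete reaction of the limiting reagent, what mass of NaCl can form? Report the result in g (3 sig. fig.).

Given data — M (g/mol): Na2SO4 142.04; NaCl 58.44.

n(BaCl2) = 0.950 × 33.10/1000 = 0.03145 mol
n(Na2SO4) = 6.760 / 142.04 = 0.04759 mol
n/ν for BaCl2 = 0.03145/1 = 0.03145
n/ν for Na2SO4 = 0.04759/1 = 0.04759
Smallest n/ν is BaCl2 → limiting reagent.
n(NaCl) = (2/1) × 0.03145 = 0.06290 mol
mass = 0.06290 × 58.44 = 3.676 g

3.68 g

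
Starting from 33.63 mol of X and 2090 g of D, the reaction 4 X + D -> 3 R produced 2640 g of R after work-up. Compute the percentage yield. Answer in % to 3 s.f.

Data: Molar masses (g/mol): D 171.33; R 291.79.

n(X) = 33.63 mol
n(D) = 2090 / 171.33 = 12.20 mol
n/ν for X = 33.63/4 = 8.408
n/ν for D = 12.20/1 = 12.20
Smallest n/ν is X → limiting reagent.
theoretical n(R) = (3/4) × 33.63 = 25.22 mol → 7359 g
% yield = 2640 / 7359 × 100 = 35.87 %

35.9 %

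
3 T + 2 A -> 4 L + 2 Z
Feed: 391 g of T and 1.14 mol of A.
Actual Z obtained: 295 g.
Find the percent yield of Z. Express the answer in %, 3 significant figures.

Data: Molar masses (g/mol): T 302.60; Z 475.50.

n(T) = 391.0 / 302.60 = 1.292 mol
n(A) = 1.140 mol
n/ν for T = 1.292/3 = 0.4307
n/ν for A = 1.140/2 = 0.5700
Smallest n/ν is T → limiting reagent.
theoretical n(Z) = (2/3) × 1.292 = 0.8613 mol → 409.5 g
% yield = 295 / 409.5 × 100 = 72.04 %

72.0 %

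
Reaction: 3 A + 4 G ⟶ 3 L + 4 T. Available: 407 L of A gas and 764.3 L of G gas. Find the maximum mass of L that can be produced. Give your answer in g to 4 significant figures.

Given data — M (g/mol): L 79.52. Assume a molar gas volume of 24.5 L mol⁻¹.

n(A) = 407.0 / 24.5 = 16.61 mol
n(G) = 764.3 / 24.5 = 31.20 mol
n/ν → A: 5.537, G: 7.800; A is limiting.
n(L) = (3/3) × 16.61 = 16.61 mol
mass = 16.61 × 79.52 = 1321 g

1321 g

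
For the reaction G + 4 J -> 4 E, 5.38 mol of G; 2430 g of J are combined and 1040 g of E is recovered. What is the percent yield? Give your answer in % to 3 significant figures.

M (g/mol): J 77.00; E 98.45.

n(G) = 5.380 mol
n(J) = 2430 / 77.00 = 31.56 mol
n/ν for G = 5.380/1 = 5.380
n/ν for J = 31.56/4 = 7.890
Smallest n/ν is G → limiting reagent.
theoretical n(E) = (4/1) × 5.380 = 21.52 mol → 2119 g
% yield = 1040 / 2119 × 100 = 49.08 %

49.1 %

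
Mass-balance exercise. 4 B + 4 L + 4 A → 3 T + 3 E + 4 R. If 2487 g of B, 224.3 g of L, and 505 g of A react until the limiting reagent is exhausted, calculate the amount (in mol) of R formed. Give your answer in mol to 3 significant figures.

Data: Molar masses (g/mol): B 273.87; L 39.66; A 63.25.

5.66 mol

n(B) = 2487 / 273.87 = 9.081 mol
n(L) = 224.3 / 39.66 = 5.656 mol
n(A) = 505.0 / 63.25 = 7.984 mol
n/ν for B = 9.081/4 = 2.270
n/ν for L = 5.656/4 = 1.414
n/ν for A = 7.984/4 = 1.996
Smallest n/ν is L → limiting reagent.
n(R) = (4/4) × 5.656 = 5.656 mol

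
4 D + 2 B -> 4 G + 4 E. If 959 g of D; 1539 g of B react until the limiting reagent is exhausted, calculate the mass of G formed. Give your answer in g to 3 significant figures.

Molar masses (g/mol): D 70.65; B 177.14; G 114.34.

1550 g

n(D) = 959.0 / 70.65 = 13.57 mol
n(B) = 1539 / 177.14 = 8.688 mol
n/ν for D = 13.57/4 = 3.393
n/ν for B = 8.688/2 = 4.344
Smallest n/ν is D → limiting reagent.
n(G) = (4/4) × 13.57 = 13.57 mol
mass = 13.57 × 114.34 = 1552 g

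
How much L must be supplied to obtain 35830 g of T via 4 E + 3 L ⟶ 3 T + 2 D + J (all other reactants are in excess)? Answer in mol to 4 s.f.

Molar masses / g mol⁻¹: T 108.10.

331.5 mol

n(T) = 35830 / 108.10 = 331.5 mol
n(L) = (3/3) × 331.5 = 331.5 mol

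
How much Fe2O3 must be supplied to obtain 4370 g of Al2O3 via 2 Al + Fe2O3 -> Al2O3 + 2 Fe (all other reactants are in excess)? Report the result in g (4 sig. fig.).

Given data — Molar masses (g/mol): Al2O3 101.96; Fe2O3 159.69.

n(Al2O3) = 4370 / 101.96 = 42.86 mol
n(Fe2O3) = (1/1) × 42.86 = 42.86 mol
mass = 42.86 × 159.69 = 6844 g

6844 g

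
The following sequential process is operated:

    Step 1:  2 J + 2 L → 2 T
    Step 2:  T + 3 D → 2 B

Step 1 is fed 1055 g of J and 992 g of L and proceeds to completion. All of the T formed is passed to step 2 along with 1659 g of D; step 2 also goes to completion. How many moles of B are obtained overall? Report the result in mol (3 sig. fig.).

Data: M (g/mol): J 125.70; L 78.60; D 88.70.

Step 1:
n(J) = 1055 / 125.70 = 8.393 mol
n(L) = 992.0 / 78.60 = 12.62 mol
n/ν for J = 8.393/2 = 4.197
n/ν for L = 12.62/2 = 6.310
Smallest n/ν is J → limiting reagent.
n(T) produced = (2/2) × 8.393 = 8.393 mol
Step 2:
n(T) available = 8.393 mol
n(D) = 1659 / 88.70 = 18.70 mol
n/ν for T = 8.393/1 = 8.393
n/ν for D = 18.70/3 = 6.233
Smallest n/ν is D → limiting reagent.
n(B) = (2/3) × 18.70 = 12.47 mol

12.5 mol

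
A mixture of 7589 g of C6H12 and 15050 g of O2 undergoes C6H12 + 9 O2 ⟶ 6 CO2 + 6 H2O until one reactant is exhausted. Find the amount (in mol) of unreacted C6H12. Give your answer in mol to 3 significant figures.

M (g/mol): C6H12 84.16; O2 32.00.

37.9 mol

n(C6H12) = 7589 / 84.16 = 90.17 mol
n(O2) = 15050 / 32.00 = 470.3 mol
n/ν for C6H12 = 90.17/1 = 90.17
n/ν for O2 = 470.3/9 = 52.26
Smallest n/ν is O2 → limiting reagent.
C6H12 consumed = (1/9) × 470.3 = 52.26 mol
C6H12 remaining = 90.17 − 52.26 = 37.91 mol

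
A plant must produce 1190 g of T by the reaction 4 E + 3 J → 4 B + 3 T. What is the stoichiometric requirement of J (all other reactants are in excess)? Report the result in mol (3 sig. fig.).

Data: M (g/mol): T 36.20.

n(T) = 1190 / 36.20 = 32.87 mol
n(J) = (3/3) × 32.87 = 32.87 mol

32.9 mol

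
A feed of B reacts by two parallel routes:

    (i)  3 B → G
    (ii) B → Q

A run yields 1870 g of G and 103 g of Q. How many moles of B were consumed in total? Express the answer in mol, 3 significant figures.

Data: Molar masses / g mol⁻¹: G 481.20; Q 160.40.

12.3 mol

n(G) = 1870 / 481.20 = 3.886 mol
n(Q) = 103 / 160.40 = 0.6421 mol
n(B) via (i) = (3/1)×3.886 = 11.66 mol
n(B) via (ii) = (1/1)×0.6421 = 0.6421 mol
total n(B) = 11.66 + 0.6421 = 12.30 mol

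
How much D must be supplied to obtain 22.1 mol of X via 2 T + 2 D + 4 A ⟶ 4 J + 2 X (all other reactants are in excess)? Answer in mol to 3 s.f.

n(X) = 22.10 mol
n(D) = (2/2) × 22.10 = 22.10 mol

22.1 mol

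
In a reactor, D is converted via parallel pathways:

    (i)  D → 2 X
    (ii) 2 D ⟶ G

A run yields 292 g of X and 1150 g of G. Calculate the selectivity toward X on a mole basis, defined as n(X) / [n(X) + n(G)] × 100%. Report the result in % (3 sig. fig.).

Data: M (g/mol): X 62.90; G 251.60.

n(X) = 292 / 62.90 = 4.642 mol
n(G) = 1150 / 251.60 = 4.571 mol
selectivity = 4.642/(4.642+4.571) × 100 = 50.39 %

50.4 %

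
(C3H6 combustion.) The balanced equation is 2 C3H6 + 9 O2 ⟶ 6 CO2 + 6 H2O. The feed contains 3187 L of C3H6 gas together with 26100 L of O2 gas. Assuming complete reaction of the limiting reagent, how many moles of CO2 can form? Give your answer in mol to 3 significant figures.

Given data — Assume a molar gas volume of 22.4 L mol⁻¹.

427 mol

n(C3H6) = 3187 / 22.4 = 142.3 mol
n(O2) = 26100 / 22.4 = 1165 mol
n/ν → C3H6: 71.15, O2: 129.4; C3H6 is limiting.
n(CO2) = (6/2) × 142.3 = 426.9 mol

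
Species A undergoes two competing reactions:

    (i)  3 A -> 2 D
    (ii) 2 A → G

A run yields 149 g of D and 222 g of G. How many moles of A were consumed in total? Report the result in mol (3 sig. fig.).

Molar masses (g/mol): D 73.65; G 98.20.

7.56 mol

n(D) = 149 / 73.65 = 2.023 mol
n(G) = 222 / 98.20 = 2.261 mol
n(A) via (i) = (3/2)×2.023 = 3.035 mol
n(A) via (ii) = (2/1)×2.261 = 4.522 mol
total n(A) = 3.035 + 4.522 = 7.557 mol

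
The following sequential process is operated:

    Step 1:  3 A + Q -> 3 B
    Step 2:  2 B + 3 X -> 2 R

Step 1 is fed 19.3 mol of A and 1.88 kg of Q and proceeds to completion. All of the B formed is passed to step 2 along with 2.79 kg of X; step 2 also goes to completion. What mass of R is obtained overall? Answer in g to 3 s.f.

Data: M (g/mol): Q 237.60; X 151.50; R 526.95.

6470 g

Step 1:
n(A) = 19.30 mol
n(Q) = 1.880×1000 / 237.60 = 7.912 mol
n/ν for A = 19.30/3 = 6.433
n/ν for Q = 7.912/1 = 7.912
Smallest n/ν is A → limiting reagent.
n(B) produced = (3/3) × 19.30 = 19.30 mol
Step 2:
n(B) available = 19.30 mol
n(X) = 2.790×1000 / 151.50 = 18.42 mol
n/ν for B = 19.30/2 = 9.650
n/ν for X = 18.42/3 = 6.140
Smallest n/ν is X → limiting reagent.
n(R) = (2/3) × 18.42 = 12.28 mol
mass = 12.28 × 526.95 = 6471 g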